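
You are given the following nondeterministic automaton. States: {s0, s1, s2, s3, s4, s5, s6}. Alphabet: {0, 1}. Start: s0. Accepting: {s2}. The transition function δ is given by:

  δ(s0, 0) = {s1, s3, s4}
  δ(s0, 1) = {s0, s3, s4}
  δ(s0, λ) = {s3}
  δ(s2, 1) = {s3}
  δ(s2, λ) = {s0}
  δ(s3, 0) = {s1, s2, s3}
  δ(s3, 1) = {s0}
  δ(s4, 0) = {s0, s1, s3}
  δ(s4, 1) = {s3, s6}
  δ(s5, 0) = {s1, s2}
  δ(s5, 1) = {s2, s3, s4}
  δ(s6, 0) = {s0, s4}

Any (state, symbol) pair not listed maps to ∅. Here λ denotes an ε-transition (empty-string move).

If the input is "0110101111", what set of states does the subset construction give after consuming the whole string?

{s0, s3, s4, s6}

Start: ε-closure({s0}) = {s0, s3}.
Read '0': s0→{s1, s3, s4}, s3→{s1, s2, s3}; union {s1, s2, s3, s4}; ε-closure = {s0, s1, s2, s3, s4}.
Read '1': s0→{s0, s3, s4}, s1→∅, s2→{s3}, s3→{s0}, s4→{s3, s6}; now {s0, s3, s4, s6}.
Read '1': s0→{s0, s3, s4}, s3→{s0}, s4→{s3, s6}, s6→∅; now {s0, s3, s4, s6}.
Read '0': s0→{s1, s3, s4}, s3→{s1, s2, s3}, s4→{s0, s1, s3}, s6→{s0, s4}; now {s0, s1, s2, s3, s4}.
Read '1': s0→{s0, s3, s4}, s1→∅, s2→{s3}, s3→{s0}, s4→{s3, s6}; now {s0, s3, s4, s6}.
Read '0': s0→{s1, s3, s4}, s3→{s1, s2, s3}, s4→{s0, s1, s3}, s6→{s0, s4}; now {s0, s1, s2, s3, s4}.
Read '1': s0→{s0, s3, s4}, s1→∅, s2→{s3}, s3→{s0}, s4→{s3, s6}; now {s0, s3, s4, s6}.
Read '1': s0→{s0, s3, s4}, s3→{s0}, s4→{s3, s6}, s6→∅; now {s0, s3, s4, s6}.
Read '1': s0→{s0, s3, s4}, s3→{s0}, s4→{s3, s6}, s6→∅; now {s0, s3, s4, s6}.
Read '1': s0→{s0, s3, s4}, s3→{s0}, s4→{s3, s6}, s6→∅; now {s0, s3, s4, s6}.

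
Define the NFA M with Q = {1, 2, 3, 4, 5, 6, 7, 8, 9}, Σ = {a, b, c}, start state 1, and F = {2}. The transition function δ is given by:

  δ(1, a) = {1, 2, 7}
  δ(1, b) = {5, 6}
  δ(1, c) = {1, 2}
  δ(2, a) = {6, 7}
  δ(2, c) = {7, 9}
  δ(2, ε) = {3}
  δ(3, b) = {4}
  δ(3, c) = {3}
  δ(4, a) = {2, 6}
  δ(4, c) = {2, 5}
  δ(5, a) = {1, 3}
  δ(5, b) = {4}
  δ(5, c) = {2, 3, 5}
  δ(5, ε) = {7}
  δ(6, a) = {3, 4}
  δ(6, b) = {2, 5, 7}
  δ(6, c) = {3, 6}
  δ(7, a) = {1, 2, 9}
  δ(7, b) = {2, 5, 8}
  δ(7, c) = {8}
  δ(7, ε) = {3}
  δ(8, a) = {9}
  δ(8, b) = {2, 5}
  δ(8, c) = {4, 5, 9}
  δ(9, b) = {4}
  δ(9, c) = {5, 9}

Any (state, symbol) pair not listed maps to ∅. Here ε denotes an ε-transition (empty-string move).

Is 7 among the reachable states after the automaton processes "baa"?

Yes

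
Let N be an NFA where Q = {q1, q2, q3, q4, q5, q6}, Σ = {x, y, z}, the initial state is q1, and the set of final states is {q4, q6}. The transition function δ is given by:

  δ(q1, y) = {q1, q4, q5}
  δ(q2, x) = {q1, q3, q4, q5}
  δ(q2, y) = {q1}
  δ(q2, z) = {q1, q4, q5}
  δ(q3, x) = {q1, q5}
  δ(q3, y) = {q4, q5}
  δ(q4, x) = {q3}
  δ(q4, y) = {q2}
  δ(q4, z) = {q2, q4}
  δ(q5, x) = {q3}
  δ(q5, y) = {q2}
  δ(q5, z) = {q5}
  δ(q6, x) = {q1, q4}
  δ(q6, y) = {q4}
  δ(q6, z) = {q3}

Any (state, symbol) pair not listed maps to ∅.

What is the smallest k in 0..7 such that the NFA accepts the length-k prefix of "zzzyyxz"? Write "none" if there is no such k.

none

Start in {q1}.
Read 'z': q1→∅; now ∅.
The set is empty and remains empty for the remaining 6 symbols.
No reachable set along the way intersects F.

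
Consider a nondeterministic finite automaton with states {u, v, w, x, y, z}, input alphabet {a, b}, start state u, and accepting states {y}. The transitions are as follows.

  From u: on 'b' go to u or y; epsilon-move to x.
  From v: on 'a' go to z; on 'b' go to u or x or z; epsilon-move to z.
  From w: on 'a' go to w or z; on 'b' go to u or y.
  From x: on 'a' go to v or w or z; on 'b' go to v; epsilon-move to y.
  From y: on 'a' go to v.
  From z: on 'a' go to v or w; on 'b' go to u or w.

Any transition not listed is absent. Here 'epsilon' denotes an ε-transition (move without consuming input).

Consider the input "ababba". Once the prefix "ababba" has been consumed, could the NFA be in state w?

Start: ε-closure({u}) = {u, x, y}.
Read 'a': u→∅, x→{v, w, z}, y→{v}; now {v, w, z}.
Read 'b': v→{u, x, z}, w→{u, y}, z→{u, w}; now {u, w, x, y, z}.
Read 'a': u→∅, w→{w, z}, x→{v, w, z}, y→{v}, z→{v, w}; now {v, w, z}.
Read 'b': v→{u, x, z}, w→{u, y}, z→{u, w}; now {u, w, x, y, z}.
Read 'b': u→{u, y}, w→{u, y}, x→{v}, y→∅, z→{u, w}; union {u, v, w, y}; ε-closure = {u, v, w, x, y, z}.
Read 'a': u→∅, v→{z}, w→{w, z}, x→{v, w, z}, y→{v}, z→{v, w}; now {v, w, z}.
State w is in {v, w, z}.

Yes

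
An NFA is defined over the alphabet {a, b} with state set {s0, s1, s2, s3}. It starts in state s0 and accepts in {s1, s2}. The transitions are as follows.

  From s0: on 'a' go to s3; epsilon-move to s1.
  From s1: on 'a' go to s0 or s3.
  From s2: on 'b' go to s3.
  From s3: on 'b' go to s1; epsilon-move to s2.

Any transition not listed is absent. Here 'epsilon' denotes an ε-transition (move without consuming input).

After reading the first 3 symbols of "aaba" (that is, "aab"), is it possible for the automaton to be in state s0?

Start: ε-closure({s0}) = {s0, s1}.
Read 'a': {s0, s1} → {s0, s1, s2, s3}.
Read 'a': {s0, s1, s2, s3} → {s0, s1, s2, s3}.
Read 'b': {s0, s1, s2, s3} → {s1, s2, s3}.
State s0 is not in {s1, s2, s3}.

No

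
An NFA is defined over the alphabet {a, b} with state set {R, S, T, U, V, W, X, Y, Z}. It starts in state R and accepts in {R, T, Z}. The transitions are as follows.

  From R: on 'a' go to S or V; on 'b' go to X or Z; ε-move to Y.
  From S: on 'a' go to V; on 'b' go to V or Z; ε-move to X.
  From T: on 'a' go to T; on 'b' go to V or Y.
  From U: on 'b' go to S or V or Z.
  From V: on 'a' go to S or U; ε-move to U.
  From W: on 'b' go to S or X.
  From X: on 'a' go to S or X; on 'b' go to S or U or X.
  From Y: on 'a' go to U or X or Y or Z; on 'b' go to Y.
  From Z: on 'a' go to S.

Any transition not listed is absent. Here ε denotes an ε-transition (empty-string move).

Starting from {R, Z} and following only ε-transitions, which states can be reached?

Begin with {R, Z}.
ε-move R → Y; add Y.

{R, Y, Z}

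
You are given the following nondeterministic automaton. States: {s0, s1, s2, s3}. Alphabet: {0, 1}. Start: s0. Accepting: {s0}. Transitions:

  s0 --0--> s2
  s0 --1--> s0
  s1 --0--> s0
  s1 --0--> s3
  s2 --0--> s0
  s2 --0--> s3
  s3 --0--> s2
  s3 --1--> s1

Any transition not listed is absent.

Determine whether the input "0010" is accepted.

Start in {s0}.
Read '0': {s0} → {s2}.
Read '0': {s2} → {s0, s3}.
Read '1': {s0, s3} → {s0, s1}.
Read '0': {s0, s1} → {s0, s2, s3}.
The final set {s0, s2, s3} contains the accepting state s0.

Yes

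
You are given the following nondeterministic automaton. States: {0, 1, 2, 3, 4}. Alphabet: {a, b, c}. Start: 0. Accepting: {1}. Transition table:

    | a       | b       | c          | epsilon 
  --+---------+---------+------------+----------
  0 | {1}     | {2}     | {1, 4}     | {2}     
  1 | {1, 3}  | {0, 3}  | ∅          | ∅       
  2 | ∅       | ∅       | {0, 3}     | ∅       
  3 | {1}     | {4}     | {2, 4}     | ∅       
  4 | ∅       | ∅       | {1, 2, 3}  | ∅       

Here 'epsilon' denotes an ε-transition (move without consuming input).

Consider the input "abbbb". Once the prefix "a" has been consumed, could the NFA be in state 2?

No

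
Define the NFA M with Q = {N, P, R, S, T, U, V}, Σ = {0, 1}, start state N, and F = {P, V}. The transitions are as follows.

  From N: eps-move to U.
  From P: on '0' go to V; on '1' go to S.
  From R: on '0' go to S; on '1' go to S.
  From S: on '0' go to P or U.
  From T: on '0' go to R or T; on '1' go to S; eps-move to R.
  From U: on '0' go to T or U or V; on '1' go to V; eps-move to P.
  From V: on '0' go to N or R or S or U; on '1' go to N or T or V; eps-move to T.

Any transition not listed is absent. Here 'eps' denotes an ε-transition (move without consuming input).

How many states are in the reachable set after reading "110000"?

7

Start: ε-closure({N}) = {N, P, U}.
Read '1': {N, P, U} → {R, S, T, V}.
Read '1': {R, S, T, V} → {N, P, R, S, T, U, V}.
Read '0': {N, P, R, S, T, U, V} → {N, P, R, S, T, U, V}.
Read '0': {N, P, R, S, T, U, V} → {N, P, R, S, T, U, V}.
Read '0': {N, P, R, S, T, U, V} → {N, P, R, S, T, U, V}.
Read '0': {N, P, R, S, T, U, V} → {N, P, R, S, T, U, V}.
That set has 7 states.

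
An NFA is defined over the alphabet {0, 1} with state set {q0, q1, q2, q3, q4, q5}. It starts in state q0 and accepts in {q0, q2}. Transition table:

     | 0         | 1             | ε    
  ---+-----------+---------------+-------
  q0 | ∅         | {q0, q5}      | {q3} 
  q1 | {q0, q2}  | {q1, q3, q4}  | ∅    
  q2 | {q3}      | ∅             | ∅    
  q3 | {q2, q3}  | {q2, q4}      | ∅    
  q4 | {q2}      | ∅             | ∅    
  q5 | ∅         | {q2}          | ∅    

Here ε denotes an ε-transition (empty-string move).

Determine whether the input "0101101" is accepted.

No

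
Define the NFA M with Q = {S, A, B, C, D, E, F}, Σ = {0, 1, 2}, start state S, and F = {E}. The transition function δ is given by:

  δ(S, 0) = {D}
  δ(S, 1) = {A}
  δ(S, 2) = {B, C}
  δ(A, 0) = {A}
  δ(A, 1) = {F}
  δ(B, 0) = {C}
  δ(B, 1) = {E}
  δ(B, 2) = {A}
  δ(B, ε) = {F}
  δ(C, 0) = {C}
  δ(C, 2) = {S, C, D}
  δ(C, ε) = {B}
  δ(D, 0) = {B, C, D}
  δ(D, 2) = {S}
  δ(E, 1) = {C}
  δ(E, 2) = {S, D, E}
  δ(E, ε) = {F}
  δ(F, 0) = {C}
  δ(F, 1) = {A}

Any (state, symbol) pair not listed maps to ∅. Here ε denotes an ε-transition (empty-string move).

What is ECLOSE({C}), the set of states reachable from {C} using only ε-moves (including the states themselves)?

{B, C, F}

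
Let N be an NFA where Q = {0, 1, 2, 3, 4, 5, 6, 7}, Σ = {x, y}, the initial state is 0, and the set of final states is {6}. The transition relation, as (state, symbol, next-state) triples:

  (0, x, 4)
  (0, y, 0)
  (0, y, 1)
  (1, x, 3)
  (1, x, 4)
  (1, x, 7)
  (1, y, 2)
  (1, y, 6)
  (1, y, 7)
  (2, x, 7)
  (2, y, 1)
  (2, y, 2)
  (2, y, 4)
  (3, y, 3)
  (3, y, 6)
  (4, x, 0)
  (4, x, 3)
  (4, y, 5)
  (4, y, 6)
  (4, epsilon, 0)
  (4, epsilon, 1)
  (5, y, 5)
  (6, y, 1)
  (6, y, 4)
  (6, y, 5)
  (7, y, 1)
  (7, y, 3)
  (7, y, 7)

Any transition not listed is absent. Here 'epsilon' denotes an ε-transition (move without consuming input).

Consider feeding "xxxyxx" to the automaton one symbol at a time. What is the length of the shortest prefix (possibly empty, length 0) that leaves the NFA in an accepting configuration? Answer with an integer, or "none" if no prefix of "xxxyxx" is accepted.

4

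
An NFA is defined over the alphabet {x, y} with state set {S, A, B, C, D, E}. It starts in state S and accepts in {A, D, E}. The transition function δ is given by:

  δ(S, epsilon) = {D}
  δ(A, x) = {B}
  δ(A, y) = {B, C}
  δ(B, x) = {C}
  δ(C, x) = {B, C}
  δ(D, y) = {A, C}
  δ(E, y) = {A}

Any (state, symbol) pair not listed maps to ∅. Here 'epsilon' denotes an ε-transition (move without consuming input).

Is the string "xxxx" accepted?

No

Start: ε-closure({S}) = {S, D}.
Read 'x': {S, D} → ∅.
The set is empty and remains empty for the remaining 3 symbols.
The final set ∅ contains no accepting state.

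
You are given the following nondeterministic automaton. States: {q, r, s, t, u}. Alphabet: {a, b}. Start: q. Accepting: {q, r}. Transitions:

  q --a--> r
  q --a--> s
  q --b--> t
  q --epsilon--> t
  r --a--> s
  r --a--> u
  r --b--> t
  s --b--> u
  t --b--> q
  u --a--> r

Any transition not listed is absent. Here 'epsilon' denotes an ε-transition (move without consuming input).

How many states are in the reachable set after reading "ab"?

2

Start: ε-closure({q}) = {q, t}.
Read 'a': {q, t} → {r, s}.
Read 'b': {r, s} → {t, u}.
That set has 2 states.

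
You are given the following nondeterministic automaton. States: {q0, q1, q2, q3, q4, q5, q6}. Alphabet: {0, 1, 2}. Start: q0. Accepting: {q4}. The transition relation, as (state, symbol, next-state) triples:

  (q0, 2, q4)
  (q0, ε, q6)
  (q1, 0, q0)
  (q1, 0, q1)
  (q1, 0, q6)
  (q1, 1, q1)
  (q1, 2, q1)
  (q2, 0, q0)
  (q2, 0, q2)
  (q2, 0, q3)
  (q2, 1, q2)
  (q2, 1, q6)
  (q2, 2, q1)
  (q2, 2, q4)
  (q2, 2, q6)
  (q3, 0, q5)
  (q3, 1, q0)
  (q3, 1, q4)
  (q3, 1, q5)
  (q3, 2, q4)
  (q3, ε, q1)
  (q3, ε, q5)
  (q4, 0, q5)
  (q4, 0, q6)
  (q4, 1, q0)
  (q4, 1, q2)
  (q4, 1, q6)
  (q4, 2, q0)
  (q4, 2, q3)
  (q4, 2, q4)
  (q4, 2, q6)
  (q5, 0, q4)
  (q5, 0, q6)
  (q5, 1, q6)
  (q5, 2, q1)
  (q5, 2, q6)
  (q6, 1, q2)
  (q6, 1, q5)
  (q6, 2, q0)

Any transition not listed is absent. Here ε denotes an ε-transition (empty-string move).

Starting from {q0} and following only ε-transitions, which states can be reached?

{q0, q6}

Begin with {q0}.
ε-move q0 → q6; add q6.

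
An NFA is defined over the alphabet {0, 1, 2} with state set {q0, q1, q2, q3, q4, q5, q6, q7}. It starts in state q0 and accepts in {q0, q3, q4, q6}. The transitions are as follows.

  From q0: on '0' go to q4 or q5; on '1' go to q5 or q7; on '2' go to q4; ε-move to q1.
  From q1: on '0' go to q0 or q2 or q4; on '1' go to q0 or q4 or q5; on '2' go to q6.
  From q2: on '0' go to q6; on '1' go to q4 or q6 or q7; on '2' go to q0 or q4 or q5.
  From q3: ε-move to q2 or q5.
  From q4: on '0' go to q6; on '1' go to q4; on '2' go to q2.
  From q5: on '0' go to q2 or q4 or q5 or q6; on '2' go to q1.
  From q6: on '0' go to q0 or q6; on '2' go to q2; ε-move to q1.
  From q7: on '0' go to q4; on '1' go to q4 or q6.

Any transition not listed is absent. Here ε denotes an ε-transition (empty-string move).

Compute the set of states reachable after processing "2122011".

{q0, q1, q4, q5, q6, q7}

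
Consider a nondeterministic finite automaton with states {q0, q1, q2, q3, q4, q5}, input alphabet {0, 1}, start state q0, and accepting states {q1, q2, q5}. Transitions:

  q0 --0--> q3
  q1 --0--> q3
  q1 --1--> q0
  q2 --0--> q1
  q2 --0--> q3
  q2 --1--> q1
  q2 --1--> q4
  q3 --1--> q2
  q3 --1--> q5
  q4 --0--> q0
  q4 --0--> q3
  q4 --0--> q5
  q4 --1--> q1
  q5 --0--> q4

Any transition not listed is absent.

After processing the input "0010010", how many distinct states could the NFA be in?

0

Start in {q0}.
Read '0': q0→{q3}; now {q3}.
Read '0': q3→∅; now ∅.
The set is empty and remains empty for the remaining 5 symbols.
That set has 0 states.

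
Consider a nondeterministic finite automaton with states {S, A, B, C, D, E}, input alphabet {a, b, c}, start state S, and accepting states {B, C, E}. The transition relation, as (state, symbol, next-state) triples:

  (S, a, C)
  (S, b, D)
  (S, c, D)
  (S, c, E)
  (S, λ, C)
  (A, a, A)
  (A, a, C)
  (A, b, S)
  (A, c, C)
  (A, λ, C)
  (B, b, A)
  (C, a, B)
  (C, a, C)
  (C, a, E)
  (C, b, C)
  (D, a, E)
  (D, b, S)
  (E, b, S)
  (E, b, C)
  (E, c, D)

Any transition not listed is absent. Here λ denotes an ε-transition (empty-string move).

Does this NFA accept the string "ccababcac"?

Start: ε-closure({S}) = {S, C}.
Read 'c': S→{D, E}, C→∅; now {D, E}.
Read 'c': D→∅, E→{D}; now {D}.
Read 'a': D→{E}; now {E}.
Read 'b': E→{S, C}; now {S, C}.
Read 'a': S→{C}, C→{B, C, E}; now {B, C, E}.
Read 'b': B→{A}, C→{C}, E→{S, C}; now {S, A, C}.
Read 'c': S→{D, E}, A→{C}, C→∅; now {C, D, E}.
Read 'a': C→{B, C, E}, D→{E}, E→∅; now {B, C, E}.
Read 'c': B→∅, C→∅, E→{D}; now {D}.
The final set {D} contains no accepting state.

No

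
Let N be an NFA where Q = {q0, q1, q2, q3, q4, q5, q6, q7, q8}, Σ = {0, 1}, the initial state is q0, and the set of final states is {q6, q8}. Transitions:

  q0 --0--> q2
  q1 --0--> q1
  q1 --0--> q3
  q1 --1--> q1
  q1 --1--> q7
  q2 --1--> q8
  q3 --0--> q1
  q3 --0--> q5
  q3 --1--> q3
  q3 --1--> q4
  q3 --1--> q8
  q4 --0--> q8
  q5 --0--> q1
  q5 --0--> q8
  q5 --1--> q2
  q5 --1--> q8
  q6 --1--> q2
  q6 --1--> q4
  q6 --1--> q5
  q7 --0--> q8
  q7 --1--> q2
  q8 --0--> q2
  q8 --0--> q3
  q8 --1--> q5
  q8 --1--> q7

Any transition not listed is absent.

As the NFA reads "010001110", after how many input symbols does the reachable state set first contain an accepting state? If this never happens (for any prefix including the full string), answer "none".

2

Start in {q0}.
Read '0': {q0} → {q2}.
Read '1': {q2} → {q8}.
None of the earlier sets intersect F, but {q8} does.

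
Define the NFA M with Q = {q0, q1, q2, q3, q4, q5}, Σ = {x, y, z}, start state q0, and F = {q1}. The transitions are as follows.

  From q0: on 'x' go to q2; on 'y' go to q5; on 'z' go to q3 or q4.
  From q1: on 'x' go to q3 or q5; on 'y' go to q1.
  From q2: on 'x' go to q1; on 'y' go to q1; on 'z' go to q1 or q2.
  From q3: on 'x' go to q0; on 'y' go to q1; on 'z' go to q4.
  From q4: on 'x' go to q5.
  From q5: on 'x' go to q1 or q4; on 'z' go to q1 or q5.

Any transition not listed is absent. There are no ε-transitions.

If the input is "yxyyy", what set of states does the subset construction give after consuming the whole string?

{q1}

Start in {q0}.
Read 'y': q0→{q5}; now {q5}.
Read 'x': q5→{q1, q4}; now {q1, q4}.
Read 'y': q1→{q1}, q4→∅; now {q1}.
Read 'y': q1→{q1}; now {q1}.
Read 'y': q1→{q1}; now {q1}.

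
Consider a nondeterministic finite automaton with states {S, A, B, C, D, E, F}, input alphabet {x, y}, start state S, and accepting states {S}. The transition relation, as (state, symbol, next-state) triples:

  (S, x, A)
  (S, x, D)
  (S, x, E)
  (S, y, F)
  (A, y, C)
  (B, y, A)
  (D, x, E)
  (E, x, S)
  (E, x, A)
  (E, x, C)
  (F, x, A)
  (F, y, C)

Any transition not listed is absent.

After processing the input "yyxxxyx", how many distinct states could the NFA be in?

Start in {S}.
Read 'y': {S} → {F}.
Read 'y': {F} → {C}.
Read 'x': {C} → ∅.
The set is empty and remains empty for the remaining 4 symbols.
That set has 0 states.

0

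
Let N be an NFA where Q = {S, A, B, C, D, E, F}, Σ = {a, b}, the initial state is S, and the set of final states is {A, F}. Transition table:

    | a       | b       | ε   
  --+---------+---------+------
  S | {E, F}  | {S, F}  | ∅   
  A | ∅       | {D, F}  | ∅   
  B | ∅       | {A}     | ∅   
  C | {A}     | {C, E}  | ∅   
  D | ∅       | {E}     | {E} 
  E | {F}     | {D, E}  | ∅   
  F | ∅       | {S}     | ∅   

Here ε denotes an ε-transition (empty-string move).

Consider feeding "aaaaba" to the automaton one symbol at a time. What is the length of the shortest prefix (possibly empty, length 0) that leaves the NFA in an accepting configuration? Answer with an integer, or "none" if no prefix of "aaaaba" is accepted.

Start in {S}.
Read 'a': {S} → {E, F}.
None of the earlier sets intersect F, but {E, F} does.

1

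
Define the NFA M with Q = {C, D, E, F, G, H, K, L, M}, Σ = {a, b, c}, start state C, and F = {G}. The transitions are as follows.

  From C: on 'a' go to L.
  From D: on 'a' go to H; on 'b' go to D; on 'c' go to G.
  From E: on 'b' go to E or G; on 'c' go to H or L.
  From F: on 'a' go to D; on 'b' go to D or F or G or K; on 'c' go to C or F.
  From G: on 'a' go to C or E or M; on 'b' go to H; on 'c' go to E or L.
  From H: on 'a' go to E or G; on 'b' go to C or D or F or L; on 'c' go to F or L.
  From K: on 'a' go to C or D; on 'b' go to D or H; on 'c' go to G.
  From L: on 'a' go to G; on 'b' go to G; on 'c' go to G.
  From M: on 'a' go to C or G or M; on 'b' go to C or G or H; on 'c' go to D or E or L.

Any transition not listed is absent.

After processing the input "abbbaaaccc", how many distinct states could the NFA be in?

6

Start in {C}.
Read 'a': C→{L}; now {L}.
Read 'b': L→{G}; now {G}.
Read 'b': G→{H}; now {H}.
Read 'b': H→{C, D, F, L}; now {C, D, F, L}.
Read 'a': C→{L}, D→{H}, F→{D}, L→{G}; now {D, G, H, L}.
Read 'a': D→{H}, G→{C, E, M}, H→{E, G}, L→{G}; now {C, E, G, H, M}.
Read 'a': C→{L}, E→∅, G→{C, E, M}, H→{E, G}, M→{C, G, M}; now {C, E, G, L, M}.
Read 'c': C→∅, E→{H, L}, G→{E, L}, L→{G}, M→{D, E, L}; now {D, E, G, H, L}.
Read 'c': D→{G}, E→{H, L}, G→{E, L}, H→{F, L}, L→{G}; now {E, F, G, H, L}.
Read 'c': E→{H, L}, F→{C, F}, G→{E, L}, H→{F, L}, L→{G}; now {C, E, F, G, H, L}.
That set has 6 states.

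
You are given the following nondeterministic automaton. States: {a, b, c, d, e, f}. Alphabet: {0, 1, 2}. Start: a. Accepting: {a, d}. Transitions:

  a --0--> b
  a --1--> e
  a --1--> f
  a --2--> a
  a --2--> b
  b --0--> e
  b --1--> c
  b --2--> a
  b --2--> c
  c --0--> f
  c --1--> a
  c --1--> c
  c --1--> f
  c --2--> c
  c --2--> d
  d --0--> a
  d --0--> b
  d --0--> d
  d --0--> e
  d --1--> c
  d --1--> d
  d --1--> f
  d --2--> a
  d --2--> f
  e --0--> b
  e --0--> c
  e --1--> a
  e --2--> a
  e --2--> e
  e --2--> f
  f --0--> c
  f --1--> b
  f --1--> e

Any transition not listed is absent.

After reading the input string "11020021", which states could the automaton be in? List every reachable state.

{a, b, c, d, e, f}

Start in {a}.
Read '1': {a} → {e, f}.
Read '1': {e, f} → {a, b, e}.
Read '0': {a, b, e} → {b, c, e}.
Read '2': {b, c, e} → {a, c, d, e, f}.
Read '0': {a, c, d, e, f} → {a, b, c, d, e, f}.
Read '0': {a, b, c, d, e, f} → {a, b, c, d, e, f}.
Read '2': {a, b, c, d, e, f} → {a, b, c, d, e, f}.
Read '1': {a, b, c, d, e, f} → {a, b, c, d, e, f}.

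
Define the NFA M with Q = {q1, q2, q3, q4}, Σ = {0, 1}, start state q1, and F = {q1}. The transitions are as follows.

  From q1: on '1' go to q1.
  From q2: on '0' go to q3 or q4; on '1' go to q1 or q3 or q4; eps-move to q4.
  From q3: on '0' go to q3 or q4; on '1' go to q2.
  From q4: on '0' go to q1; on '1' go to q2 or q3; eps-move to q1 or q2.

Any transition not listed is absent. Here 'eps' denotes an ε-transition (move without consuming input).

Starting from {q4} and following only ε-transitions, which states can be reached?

Begin with {q4}.
ε-move q4 → q1; add q1.
ε-move q4 → q2; add q2.

{q1, q2, q4}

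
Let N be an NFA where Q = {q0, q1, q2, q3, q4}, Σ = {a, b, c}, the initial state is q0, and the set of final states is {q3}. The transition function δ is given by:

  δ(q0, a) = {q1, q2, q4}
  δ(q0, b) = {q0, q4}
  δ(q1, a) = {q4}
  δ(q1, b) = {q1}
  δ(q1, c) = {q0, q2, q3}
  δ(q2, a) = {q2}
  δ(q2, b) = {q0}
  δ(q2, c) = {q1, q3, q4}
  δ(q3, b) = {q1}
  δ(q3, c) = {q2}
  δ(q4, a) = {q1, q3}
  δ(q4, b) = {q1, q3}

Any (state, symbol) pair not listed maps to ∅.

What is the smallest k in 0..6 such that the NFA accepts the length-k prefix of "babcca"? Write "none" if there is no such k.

2

Start in {q0}.
Read 'b': q0→{q0, q4}; now {q0, q4}.
Read 'a': q0→{q1, q2, q4}, q4→{q1, q3}; now {q1, q2, q3, q4}.
None of the earlier sets intersect F, but {q1, q2, q3, q4} does.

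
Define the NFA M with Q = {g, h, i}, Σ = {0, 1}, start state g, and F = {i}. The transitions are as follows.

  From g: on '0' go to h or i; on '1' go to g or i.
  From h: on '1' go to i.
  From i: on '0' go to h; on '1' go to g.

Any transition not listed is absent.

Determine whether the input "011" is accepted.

Yes

Start in {g}.
Read '0': {g} → {h, i}.
Read '1': {h, i} → {g, i}.
Read '1': {g, i} → {g, i}.
The final set {g, i} contains the accepting state i.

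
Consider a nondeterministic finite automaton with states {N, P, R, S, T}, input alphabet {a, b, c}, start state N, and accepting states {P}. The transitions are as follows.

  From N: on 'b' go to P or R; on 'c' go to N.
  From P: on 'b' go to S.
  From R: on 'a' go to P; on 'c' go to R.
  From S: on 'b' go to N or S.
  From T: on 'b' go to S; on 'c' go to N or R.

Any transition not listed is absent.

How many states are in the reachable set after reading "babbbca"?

Start in {N}.
Read 'b': N→{P, R}; now {P, R}.
Read 'a': P→∅, R→{P}; now {P}.
Read 'b': P→{S}; now {S}.
Read 'b': S→{N, S}; now {N, S}.
Read 'b': N→{P, R}, S→{N, S}; now {N, P, R, S}.
Read 'c': N→{N}, P→∅, R→{R}, S→∅; now {N, R}.
Read 'a': N→∅, R→{P}; now {P}.
That set has 1 state.

1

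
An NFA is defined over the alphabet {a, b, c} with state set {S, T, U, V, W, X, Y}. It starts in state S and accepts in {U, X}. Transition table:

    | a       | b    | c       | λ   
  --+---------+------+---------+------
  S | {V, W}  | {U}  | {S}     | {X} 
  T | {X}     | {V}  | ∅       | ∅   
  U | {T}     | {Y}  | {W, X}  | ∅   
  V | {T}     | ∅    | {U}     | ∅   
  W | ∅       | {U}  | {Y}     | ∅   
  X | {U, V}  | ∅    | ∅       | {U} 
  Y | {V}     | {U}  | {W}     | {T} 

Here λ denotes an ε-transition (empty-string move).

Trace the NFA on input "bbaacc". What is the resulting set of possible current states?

Start: ε-closure({S}) = {S, U, X}.
Read 'b': {S, U, X} → {T, U, Y}.
Read 'b': {T, U, Y} → {T, U, V, Y}.
Read 'a': {T, U, V, Y} → {T, U, V, X}.
Read 'a': {T, U, V, X} → {T, U, V, X}.
Read 'c': {T, U, V, X} → {U, W, X}.
Read 'c': {U, W, X} → {T, U, W, X, Y}.

{T, U, W, X, Y}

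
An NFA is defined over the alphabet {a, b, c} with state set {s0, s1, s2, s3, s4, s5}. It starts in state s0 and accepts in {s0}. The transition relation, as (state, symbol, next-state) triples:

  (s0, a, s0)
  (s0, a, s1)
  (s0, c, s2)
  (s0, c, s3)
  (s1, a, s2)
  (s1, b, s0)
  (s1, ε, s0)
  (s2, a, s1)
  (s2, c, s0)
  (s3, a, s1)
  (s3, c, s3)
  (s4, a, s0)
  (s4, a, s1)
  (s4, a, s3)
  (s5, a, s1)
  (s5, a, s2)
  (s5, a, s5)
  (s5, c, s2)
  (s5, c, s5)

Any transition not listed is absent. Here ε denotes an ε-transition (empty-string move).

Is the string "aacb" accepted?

No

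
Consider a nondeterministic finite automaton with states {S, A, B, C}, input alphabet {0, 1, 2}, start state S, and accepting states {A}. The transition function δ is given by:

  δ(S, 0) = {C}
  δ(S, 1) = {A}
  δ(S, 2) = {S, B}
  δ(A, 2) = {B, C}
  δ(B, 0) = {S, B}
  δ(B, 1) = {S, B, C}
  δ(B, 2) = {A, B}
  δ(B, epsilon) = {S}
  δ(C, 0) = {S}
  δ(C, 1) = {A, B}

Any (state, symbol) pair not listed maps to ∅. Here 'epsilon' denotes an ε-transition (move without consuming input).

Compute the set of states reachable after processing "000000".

Start in {S}.
Read '0': S→{C}; now {C}.
Read '0': C→{S}; now {S}.
Read '0': S→{C}; now {C}.
Read '0': C→{S}; now {S}.
Read '0': S→{C}; now {C}.
Read '0': C→{S}; now {S}.

{S}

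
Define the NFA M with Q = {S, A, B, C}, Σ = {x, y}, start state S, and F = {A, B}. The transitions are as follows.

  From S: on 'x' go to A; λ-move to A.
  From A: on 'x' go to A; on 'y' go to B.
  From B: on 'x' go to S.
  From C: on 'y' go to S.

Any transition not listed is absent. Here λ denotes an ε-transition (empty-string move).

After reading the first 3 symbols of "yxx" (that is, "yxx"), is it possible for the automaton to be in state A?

Yes

Start: ε-closure({S}) = {S, A}.
Read 'y': S→∅, A→{B}; now {B}.
Read 'x': B→{S}; union {S}; ε-closure = {S, A}.
Read 'x': S→{A}, A→{A}; now {A}.
State A is in {A}.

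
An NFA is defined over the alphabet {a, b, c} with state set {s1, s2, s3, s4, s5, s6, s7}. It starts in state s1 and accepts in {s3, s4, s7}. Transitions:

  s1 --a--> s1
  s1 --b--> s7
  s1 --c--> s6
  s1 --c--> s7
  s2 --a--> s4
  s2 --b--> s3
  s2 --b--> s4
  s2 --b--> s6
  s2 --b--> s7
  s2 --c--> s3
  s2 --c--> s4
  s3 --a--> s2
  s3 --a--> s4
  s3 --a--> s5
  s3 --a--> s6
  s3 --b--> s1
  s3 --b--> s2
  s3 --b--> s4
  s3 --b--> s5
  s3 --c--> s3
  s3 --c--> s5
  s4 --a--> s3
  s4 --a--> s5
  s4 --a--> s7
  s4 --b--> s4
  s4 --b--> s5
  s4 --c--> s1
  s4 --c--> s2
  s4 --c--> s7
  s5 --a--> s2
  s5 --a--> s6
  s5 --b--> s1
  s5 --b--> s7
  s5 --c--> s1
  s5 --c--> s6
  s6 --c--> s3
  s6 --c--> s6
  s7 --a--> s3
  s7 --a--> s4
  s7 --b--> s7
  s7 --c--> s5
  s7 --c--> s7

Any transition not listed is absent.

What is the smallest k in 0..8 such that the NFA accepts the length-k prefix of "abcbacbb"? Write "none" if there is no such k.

2

Start in {s1}.
Read 'a': s1→{s1}; now {s1}.
Read 'b': s1→{s7}; now {s7}.
None of the earlier sets intersect F, but {s7} does.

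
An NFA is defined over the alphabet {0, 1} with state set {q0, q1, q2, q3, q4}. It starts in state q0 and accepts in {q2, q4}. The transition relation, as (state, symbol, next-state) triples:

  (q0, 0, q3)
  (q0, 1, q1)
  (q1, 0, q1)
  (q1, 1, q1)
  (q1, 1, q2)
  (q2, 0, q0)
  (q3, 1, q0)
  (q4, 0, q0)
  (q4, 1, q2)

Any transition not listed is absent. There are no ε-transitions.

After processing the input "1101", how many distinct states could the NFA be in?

2

Start in {q0}.
Read '1': q0→{q1}; now {q1}.
Read '1': q1→{q1, q2}; now {q1, q2}.
Read '0': q1→{q1}, q2→{q0}; now {q0, q1}.
Read '1': q0→{q1}, q1→{q1, q2}; now {q1, q2}.
That set has 2 states.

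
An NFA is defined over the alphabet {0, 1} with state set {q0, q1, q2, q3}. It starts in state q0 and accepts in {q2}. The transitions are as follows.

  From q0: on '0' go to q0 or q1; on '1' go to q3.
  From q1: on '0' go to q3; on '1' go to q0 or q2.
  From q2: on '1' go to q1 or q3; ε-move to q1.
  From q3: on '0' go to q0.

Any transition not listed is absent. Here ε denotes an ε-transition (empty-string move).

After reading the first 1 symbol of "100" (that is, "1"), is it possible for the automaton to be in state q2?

No

Start in {q0}.
Read '1': q0→{q3}; now {q3}.
State q2 is not in {q3}.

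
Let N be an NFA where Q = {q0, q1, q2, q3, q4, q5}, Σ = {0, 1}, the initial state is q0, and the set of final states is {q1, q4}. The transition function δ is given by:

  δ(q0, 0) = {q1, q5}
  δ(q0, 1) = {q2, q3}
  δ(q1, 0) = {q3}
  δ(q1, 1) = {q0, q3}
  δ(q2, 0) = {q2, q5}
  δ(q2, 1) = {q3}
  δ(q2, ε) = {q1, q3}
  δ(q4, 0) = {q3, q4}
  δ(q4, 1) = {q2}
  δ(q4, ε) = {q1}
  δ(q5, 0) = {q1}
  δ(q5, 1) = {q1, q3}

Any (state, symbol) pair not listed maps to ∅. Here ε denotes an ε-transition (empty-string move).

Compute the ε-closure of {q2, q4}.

Begin with {q2, q4}.
ε-move q4 → q1; add q1.
ε-move q2 → q3; add q3.

{q1, q2, q3, q4}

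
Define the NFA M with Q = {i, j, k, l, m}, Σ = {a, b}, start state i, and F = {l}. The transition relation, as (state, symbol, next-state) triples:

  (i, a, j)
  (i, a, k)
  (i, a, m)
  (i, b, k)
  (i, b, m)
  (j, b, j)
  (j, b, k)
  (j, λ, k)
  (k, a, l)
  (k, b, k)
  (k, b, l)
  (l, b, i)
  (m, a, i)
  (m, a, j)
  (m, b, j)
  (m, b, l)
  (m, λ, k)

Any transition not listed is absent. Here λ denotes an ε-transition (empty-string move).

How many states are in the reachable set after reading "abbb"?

5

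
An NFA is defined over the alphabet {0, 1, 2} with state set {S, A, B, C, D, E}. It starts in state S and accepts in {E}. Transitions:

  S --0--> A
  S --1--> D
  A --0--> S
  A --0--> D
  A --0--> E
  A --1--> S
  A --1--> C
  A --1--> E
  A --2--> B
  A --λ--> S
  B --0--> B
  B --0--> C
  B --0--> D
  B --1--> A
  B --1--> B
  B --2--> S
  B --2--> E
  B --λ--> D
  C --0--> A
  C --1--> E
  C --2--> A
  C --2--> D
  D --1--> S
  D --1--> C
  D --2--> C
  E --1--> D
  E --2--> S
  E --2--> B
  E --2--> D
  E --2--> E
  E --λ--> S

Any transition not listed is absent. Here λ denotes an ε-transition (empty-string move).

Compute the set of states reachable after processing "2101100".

∅

Start in {S}.
Read '2': {S} → ∅.
The set is empty and remains empty for the remaining 6 symbols.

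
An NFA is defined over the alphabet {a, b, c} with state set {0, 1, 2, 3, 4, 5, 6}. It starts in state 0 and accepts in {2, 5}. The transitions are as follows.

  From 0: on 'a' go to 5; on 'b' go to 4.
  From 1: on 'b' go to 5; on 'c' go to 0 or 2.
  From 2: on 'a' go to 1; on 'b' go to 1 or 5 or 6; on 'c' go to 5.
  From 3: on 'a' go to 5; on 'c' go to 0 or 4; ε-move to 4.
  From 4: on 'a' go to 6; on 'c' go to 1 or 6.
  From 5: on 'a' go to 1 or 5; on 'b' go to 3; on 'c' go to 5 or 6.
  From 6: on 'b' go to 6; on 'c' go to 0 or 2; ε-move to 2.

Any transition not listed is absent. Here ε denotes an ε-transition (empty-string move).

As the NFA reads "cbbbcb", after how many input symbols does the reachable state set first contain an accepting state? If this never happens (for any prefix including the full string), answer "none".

none

Start in {0}.
Read 'c': 0→∅; now ∅.
The set is empty and remains empty for the remaining 5 symbols.
No reachable set along the way intersects F.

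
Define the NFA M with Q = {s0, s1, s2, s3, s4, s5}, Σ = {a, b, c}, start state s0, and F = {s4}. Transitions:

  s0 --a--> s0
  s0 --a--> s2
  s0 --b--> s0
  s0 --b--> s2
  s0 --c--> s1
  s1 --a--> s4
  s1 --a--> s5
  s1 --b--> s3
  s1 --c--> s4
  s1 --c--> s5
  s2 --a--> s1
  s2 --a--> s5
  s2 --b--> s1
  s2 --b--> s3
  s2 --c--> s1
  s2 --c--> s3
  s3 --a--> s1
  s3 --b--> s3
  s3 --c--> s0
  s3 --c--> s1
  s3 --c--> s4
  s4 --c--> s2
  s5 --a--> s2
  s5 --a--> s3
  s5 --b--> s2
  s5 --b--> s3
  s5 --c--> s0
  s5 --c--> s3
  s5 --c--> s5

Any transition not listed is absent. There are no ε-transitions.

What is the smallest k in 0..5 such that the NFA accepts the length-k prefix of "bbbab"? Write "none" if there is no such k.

4

Start in {s0}.
Read 'b': s0→{s0, s2}; now {s0, s2}.
Read 'b': s0→{s0, s2}, s2→{s1, s3}; now {s0, s1, s2, s3}.
Read 'b': s0→{s0, s2}, s1→{s3}, s2→{s1, s3}, s3→{s3}; now {s0, s1, s2, s3}.
Read 'a': s0→{s0, s2}, s1→{s4, s5}, s2→{s1, s5}, s3→{s1}; now {s0, s1, s2, s4, s5}.
None of the earlier sets intersect F, but {s0, s1, s2, s4, s5} does.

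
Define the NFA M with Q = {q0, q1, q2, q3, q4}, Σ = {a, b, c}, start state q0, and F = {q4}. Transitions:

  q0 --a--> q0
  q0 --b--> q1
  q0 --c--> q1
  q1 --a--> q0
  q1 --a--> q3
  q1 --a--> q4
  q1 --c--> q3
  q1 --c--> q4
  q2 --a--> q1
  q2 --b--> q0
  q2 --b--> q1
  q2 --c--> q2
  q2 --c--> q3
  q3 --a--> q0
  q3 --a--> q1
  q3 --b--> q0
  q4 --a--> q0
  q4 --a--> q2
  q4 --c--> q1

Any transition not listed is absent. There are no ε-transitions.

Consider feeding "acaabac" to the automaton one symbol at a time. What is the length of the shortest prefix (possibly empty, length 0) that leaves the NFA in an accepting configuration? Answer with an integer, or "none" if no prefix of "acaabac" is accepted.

Start in {q0}.
Read 'a': q0→{q0}; now {q0}.
Read 'c': q0→{q1}; now {q1}.
Read 'a': q1→{q0, q3, q4}; now {q0, q3, q4}.
None of the earlier sets intersect F, but {q0, q3, q4} does.

3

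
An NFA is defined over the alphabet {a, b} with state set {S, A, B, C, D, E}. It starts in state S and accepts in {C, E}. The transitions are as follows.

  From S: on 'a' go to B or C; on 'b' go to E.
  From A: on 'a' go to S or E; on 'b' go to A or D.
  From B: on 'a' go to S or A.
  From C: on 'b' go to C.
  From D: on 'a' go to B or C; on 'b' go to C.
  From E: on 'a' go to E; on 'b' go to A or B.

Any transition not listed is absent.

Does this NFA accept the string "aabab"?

Start in {S}.
Read 'a': {S} → {B, C}.
Read 'a': {B, C} → {S, A}.
Read 'b': {S, A} → {A, D, E}.
Read 'a': {A, D, E} → {S, B, C, E}.
Read 'b': {S, B, C, E} → {A, B, C, E}.
The final set {A, B, C, E} contains the accepting states C, E.

Yes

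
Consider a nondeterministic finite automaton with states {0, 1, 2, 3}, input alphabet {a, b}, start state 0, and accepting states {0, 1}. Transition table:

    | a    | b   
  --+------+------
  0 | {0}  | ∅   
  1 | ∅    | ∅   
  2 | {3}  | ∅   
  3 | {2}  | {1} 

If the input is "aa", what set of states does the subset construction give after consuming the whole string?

Start in {0}.
Read 'a': 0→{0}; now {0}.
Read 'a': 0→{0}; now {0}.

{0}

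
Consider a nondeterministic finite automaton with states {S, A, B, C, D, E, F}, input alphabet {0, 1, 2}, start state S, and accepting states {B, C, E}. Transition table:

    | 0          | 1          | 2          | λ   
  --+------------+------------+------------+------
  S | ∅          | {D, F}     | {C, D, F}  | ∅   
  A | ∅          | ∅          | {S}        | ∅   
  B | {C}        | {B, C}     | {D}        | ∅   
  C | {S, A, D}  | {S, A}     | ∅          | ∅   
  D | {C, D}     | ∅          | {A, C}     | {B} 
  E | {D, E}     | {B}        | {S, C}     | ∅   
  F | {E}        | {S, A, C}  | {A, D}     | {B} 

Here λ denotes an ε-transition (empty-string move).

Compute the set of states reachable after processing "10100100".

Start in {S}.
Read '1': S→{D, F}; union {D, F}; ε-closure = {B, D, F}.
Read '0': B→{C}, D→{C, D}, F→{E}; union {C, D, E}; ε-closure = {B, C, D, E}.
Read '1': B→{B, C}, C→{S, A}, D→∅, E→{B}; now {S, A, B, C}.
Read '0': S→∅, A→∅, B→{C}, C→{S, A, D}; union {S, A, C, D}; ε-closure = {S, A, B, C, D}.
Read '0': S→∅, A→∅, B→{C}, C→{S, A, D}, D→{C, D}; union {S, A, C, D}; ε-closure = {S, A, B, C, D}.
Read '1': S→{D, F}, A→∅, B→{B, C}, C→{S, A}, D→∅; now {S, A, B, C, D, F}.
Read '0': S→∅, A→∅, B→{C}, C→{S, A, D}, D→{C, D}, F→{E}; union {S, A, C, D, E}; ε-closure = {S, A, B, C, D, E}.
Read '0': S→∅, A→∅, B→{C}, C→{S, A, D}, D→{C, D}, E→{D, E}; union {S, A, C, D, E}; ε-closure = {S, A, B, C, D, E}.

{S, A, B, C, D, E}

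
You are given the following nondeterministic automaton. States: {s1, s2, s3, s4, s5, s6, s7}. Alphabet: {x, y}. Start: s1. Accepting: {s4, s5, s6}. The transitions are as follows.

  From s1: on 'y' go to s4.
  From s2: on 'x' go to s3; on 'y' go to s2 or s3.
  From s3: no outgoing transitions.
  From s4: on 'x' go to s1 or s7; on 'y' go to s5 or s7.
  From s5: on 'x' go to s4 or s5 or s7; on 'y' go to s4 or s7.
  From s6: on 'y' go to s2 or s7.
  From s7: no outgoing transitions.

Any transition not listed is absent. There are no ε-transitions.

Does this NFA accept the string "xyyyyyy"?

Start in {s1}.
Read 'x': s1→∅; now ∅.
The set is empty and remains empty for the remaining 6 symbols.
The final set ∅ contains no accepting state.

No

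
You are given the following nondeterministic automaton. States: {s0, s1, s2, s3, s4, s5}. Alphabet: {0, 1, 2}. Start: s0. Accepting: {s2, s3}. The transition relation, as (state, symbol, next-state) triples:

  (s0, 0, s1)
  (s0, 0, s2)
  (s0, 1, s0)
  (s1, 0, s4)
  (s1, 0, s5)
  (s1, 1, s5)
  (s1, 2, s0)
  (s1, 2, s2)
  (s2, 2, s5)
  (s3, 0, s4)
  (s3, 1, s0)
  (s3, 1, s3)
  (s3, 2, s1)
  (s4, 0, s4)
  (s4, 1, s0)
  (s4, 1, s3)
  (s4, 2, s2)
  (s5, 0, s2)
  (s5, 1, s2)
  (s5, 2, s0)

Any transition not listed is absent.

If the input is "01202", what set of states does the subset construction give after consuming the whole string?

Start in {s0}.
Read '0': s0→{s1, s2}; now {s1, s2}.
Read '1': s1→{s5}, s2→∅; now {s5}.
Read '2': s5→{s0}; now {s0}.
Read '0': s0→{s1, s2}; now {s1, s2}.
Read '2': s1→{s0, s2}, s2→{s5}; now {s0, s2, s5}.

{s0, s2, s5}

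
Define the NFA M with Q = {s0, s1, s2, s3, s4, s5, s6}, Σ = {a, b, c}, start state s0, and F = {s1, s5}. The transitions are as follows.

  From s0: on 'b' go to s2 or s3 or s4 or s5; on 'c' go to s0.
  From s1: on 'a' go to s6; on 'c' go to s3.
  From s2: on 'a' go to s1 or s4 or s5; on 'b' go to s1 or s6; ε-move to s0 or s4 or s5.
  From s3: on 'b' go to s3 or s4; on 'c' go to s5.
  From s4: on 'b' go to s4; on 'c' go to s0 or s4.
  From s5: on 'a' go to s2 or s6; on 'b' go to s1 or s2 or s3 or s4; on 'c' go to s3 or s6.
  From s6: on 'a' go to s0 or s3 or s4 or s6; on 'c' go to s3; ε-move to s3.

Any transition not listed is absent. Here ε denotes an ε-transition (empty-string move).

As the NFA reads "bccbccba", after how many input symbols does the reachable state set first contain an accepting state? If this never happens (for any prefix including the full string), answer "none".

Start in {s0}.
Read 'b': {s0} → {s0, s2, s3, s4, s5}.
None of the earlier sets intersect F, but {s0, s2, s3, s4, s5} does.

1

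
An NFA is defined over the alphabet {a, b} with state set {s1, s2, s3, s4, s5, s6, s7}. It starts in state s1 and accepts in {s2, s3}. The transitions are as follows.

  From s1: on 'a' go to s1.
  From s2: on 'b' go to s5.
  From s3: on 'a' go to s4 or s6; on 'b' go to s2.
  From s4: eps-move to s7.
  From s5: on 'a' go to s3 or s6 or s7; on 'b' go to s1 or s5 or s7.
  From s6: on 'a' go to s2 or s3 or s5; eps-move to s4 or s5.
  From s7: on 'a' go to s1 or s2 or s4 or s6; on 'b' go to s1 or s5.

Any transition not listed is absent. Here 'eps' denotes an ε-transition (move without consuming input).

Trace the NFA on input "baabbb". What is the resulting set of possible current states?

Start in {s1}.
Read 'b': s1→∅; now ∅.
The set is empty and remains empty for the remaining 5 symbols.

∅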